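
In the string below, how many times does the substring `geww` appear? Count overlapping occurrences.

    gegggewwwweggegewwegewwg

3

Sliding a length-4 window over the 24 characters (21 positions):
  position 5–8: geww
  position 15–18: geww
  position 20–23: geww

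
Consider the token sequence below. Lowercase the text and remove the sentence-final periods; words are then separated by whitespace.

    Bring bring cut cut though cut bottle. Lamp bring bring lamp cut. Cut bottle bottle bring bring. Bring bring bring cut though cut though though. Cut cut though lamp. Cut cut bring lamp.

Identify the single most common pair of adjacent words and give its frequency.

Bigram frequencies (highest first):
  bring bring: 6
  cut cut: 4
  cut though: 4
  though cut: 3
  bring cut: 2
  cut bottle: 2
  … (9 more, each ≤ 2)

"bring bring", 6 times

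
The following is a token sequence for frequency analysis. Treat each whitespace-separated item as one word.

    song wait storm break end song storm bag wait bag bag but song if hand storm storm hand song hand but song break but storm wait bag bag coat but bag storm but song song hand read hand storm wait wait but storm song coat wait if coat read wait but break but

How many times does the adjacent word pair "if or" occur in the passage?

0

Scanning the 52 overlapping bigram windows for "if or":
  (none found)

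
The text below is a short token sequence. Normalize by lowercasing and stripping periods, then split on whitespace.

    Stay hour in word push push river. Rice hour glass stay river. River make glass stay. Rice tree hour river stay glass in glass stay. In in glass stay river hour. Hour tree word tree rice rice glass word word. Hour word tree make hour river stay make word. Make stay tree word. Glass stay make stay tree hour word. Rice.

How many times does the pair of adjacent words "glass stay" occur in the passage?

5

Scanning the 60 overlapping bigram windows for "glass stay":
  position 10–11: glass stay
  position 15–16: glass stay
  position 24–25: glass stay
  position 28–29: glass stay
  position 54–55: glass stay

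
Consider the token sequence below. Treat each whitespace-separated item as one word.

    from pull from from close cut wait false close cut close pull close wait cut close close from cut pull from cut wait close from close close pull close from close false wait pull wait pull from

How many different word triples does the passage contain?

37 tokens → 35 trigram windows in total.
Repeated trigrams (each contributes count−1 duplicates):
  close from close: 2
  close pull close: 2
2 duplicate windows → 35 − 2 = 33 distinct.

33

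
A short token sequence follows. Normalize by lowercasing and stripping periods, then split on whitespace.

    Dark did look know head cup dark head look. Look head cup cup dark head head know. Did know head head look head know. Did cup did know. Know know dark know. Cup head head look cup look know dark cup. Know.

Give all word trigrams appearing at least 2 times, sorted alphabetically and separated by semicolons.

Trigram counts meeting the condition (at least 2 times):
  cup dark head: 2
  head head look: 2
  head know did: 2

cup dark head; head head look; head know did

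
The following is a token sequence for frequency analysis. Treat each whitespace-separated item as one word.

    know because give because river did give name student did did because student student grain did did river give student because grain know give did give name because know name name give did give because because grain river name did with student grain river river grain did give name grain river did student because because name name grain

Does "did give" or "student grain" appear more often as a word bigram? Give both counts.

"did give" (4 vs 2)

"did give": 4 occurrences
"student grain": 2 occurrences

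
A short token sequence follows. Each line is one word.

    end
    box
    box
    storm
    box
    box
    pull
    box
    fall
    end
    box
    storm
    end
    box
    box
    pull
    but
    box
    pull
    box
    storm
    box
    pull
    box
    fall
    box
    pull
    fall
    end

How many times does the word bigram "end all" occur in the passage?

0

Scanning the 28 overlapping bigram windows for "end all":
  (none found)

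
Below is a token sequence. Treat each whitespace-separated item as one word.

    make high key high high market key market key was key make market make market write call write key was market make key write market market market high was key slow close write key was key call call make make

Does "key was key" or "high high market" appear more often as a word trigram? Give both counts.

"key was key": 2 occurrences
"high high market": 1 occurrence

"key was key" (2 vs 1)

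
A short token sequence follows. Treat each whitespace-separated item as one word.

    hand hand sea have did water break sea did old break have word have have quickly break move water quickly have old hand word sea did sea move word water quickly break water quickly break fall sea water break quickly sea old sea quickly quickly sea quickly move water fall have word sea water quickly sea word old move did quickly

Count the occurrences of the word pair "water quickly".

Scanning the 60 overlapping bigram windows for "water quickly":
  position 19–20: water quickly
  position 30–31: water quickly
  position 33–34: water quickly
  position 54–55: water quickly

4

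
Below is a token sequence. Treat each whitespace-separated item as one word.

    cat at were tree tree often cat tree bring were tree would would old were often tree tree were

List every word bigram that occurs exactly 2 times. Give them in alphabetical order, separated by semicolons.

Bigram counts meeting the condition (exactly 2 times):
  tree tree: 2
  were tree: 2

tree tree; were tree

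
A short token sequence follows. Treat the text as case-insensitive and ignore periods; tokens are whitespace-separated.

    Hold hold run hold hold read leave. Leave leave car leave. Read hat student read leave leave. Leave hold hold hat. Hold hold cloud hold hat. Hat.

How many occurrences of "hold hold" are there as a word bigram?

Scanning the 26 overlapping bigram windows for "hold hold":
  position 1–2: hold hold
  position 4–5: hold hold
  position 19–20: hold hold
  position 22–23: hold hold

4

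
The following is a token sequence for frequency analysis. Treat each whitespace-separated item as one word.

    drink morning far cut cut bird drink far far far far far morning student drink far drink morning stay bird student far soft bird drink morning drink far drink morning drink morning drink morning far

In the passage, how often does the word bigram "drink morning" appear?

Scanning the 34 overlapping bigram windows for "drink morning":
  position 1–2: drink morning
  position 17–18: drink morning
  position 25–26: drink morning
  position 29–30: drink morning
  position 31–32: drink morning
  position 33–34: drink morning

6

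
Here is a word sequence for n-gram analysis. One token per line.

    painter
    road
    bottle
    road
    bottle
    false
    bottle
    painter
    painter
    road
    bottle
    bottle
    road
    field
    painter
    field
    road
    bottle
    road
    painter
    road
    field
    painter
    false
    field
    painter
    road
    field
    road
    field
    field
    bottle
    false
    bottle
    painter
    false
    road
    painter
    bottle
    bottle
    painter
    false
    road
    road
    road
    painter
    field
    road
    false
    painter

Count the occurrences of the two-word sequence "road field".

4

Scanning the 49 overlapping bigram windows for "road field":
  position 13–14: road field
  position 21–22: road field
  position 27–28: road field
  position 29–30: road field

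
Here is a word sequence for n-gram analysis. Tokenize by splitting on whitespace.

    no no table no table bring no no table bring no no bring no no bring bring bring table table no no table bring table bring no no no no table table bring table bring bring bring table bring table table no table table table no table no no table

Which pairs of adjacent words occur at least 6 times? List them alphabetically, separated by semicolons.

no no; no table; table bring

Bigram counts meeting the condition (at least 6 times):
  no no: 9
  no table: 8
  table bring: 7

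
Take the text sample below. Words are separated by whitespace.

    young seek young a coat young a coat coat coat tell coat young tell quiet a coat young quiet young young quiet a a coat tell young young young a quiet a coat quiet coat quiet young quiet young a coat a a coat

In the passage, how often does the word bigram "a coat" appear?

Scanning the 43 overlapping bigram windows for "a coat":
  position 4–5: a coat
  position 7–8: a coat
  position 16–17: a coat
  position 24–25: a coat
  position 32–33: a coat
  position 40–41: a coat
  position 43–44: a coat

7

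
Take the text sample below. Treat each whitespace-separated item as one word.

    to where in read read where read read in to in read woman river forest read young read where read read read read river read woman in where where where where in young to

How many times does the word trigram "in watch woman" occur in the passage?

0

Scanning the 32 overlapping trigram windows for "in watch woman":
  (none found)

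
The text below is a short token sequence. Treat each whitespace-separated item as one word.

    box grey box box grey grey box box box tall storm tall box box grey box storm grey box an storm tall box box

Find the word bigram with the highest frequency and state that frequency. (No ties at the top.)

"box box", 5 times

Bigram frequencies (highest first):
  box box: 5
  grey box: 4
  box grey: 3
  storm tall: 2
  tall box: 2
  grey grey: 1
  … (6 more, each ≤ 1)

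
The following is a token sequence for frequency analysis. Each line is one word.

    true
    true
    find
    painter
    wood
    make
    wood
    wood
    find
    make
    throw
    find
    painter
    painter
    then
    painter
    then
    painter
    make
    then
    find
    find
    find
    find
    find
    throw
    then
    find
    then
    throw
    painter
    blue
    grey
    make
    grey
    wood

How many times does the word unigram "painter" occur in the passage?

Scanning the 36 tokens for "painter":
  position 4: painter
  position 13: painter
  position 14: painter
  position 16: painter
  position 18: painter
  position 31: painter

6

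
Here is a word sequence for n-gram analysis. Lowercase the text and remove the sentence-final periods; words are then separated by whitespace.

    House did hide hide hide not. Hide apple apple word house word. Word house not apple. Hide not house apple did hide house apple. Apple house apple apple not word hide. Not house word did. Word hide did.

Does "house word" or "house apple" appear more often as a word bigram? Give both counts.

"house word": 2 occurrences
"house apple": 3 occurrences

"house apple" (3 vs 2)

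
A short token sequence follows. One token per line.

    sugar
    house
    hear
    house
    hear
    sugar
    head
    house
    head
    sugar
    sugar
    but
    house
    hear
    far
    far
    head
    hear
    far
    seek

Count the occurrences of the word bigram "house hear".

3

Scanning the 19 overlapping bigram windows for "house hear":
  position 2–3: house hear
  position 4–5: house hear
  position 13–14: house hear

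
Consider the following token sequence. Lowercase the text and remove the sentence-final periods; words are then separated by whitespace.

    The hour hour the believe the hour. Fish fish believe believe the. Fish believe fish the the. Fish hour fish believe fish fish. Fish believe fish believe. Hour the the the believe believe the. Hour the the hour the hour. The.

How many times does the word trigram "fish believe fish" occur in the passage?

Scanning the 39 overlapping trigram windows for "fish believe fish":
  position 13–15: fish believe fish
  position 20–22: fish believe fish
  position 24–26: fish believe fish

3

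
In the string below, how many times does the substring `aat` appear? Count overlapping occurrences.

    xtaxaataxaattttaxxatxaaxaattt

3

Sliding a length-3 window over the 29 characters (27 positions):
  position 5–7: aat
  position 10–12: aat
  position 25–27: aat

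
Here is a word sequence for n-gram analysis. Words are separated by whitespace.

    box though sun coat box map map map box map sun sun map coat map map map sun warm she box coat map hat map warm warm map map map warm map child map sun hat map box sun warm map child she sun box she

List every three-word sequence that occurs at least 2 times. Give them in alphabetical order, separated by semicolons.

map map map; warm map child

Trigram counts meeting the condition (at least 2 times):
  map map map: 3
  warm map child: 2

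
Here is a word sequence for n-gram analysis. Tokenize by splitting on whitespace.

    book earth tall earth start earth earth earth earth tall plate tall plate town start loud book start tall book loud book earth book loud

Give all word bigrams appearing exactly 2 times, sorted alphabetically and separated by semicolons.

book earth; book loud; earth tall; loud book; tall plate

Bigram counts meeting the condition (exactly 2 times):
  book earth: 2
  book loud: 2
  earth tall: 2
  loud book: 2
  tall plate: 2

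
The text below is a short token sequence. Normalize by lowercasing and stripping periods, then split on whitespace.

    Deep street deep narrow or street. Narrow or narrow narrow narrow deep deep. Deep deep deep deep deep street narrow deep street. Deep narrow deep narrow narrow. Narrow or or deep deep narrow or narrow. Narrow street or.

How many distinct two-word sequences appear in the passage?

38 tokens → 37 bigram windows in total.
Repeated bigrams (each contributes count−1 duplicates):
  deep deep: 7
  narrow narrow: 5
  deep narrow: 4
  narrow or: 4
  deep street: 3
  narrow deep: 3
  or narrow: 2
  street deep: 2
  … (1 more repeated)
23 duplicate windows → 37 − 23 = 14 distinct.

14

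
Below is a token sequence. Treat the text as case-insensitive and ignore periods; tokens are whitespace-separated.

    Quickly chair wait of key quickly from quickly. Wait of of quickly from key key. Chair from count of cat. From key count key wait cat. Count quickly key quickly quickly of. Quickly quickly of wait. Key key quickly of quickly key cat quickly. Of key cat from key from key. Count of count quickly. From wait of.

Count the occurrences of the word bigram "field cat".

0

Scanning the 57 overlapping bigram windows for "field cat":
  (none found)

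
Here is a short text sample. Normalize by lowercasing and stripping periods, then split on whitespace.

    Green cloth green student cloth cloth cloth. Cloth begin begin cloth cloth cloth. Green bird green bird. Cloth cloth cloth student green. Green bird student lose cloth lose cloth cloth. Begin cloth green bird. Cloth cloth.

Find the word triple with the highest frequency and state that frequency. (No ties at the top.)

Trigram frequencies (highest first):
  cloth cloth cloth: 4
  cloth cloth begin: 2
  cloth green bird: 2
  green bird cloth: 2
  bird cloth cloth: 2
  green cloth green: 1
  … (21 more, each ≤ 1)

"cloth cloth cloth", 4 times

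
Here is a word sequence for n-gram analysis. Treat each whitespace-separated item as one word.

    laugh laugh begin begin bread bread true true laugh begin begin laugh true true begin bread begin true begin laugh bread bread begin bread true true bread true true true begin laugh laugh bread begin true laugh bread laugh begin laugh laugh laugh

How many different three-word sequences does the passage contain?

34

43 tokens → 41 trigram windows in total.
Repeated trigrams (each contributes count−1 duplicates):
  bread true true: 3
  begin laugh laugh: 2
  bread begin true: 2
  laugh begin begin: 2
  true begin laugh: 2
  true true begin: 2
7 duplicate windows → 41 − 7 = 34 distinct.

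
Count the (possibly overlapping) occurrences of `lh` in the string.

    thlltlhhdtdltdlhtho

Sliding a length-2 window over the 19 characters (18 positions):
  position 6–7: lh
  position 15–16: lh

2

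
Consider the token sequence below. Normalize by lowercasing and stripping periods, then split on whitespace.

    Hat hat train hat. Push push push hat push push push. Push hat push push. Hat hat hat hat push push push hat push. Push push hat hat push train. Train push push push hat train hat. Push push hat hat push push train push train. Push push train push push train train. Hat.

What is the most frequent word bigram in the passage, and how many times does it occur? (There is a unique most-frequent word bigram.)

"push push", 16 times

Bigram frequencies (highest first):
  push push: 16
  hat push: 8
  push hat: 7
  hat hat: 6
  push train: 5
  train push: 4
  … (3 more, each ≤ 3)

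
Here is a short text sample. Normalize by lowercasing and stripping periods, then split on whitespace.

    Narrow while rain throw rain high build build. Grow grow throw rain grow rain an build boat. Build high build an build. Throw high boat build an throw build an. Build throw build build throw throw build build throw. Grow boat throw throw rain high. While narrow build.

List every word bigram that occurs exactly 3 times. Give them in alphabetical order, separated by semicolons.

Bigram counts meeting the condition (exactly 3 times):
  an build: 3
  build an: 3
  build build: 3
  throw build: 3
  throw rain: 3

an build; build an; build build; throw build; throw rain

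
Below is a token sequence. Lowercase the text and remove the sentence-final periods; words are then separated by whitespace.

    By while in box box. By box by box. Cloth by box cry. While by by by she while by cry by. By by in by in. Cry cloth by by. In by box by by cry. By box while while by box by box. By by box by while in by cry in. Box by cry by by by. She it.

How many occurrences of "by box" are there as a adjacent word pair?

8

Scanning the 61 overlapping bigram windows for "by box":
  position 6–7: by box
  position 8–9: by box
  position 11–12: by box
  position 33–34: by box
  position 38–39: by box
  position 42–43: by box
  position 44–45: by box
  position 47–48: by box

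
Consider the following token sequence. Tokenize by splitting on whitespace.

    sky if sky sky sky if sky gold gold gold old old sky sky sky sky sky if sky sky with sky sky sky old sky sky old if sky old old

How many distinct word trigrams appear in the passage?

32 tokens → 30 trigram windows in total.
Repeated trigrams (each contributes count−1 duplicates):
  sky sky sky: 5
  sky if sky: 3
  if sky sky: 2
  old sky sky: 2
  sky sky if: 2
  sky sky old: 2
10 duplicate windows → 30 − 10 = 20 distinct.

20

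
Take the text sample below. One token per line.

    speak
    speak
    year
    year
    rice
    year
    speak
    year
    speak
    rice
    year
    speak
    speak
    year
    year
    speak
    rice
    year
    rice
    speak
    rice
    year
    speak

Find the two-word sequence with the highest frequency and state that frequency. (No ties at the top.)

"year speak", 5 times

Bigram frequencies (highest first):
  year speak: 5
  rice year: 4
  speak year: 3
  speak rice: 3
  speak speak: 2
  year year: 2
  … (2 more, each ≤ 2)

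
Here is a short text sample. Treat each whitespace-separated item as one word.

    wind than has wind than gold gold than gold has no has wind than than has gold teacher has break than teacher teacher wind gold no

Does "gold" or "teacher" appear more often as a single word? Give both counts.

"gold": 5 occurrences
"teacher": 3 occurrences

"gold" (5 vs 3)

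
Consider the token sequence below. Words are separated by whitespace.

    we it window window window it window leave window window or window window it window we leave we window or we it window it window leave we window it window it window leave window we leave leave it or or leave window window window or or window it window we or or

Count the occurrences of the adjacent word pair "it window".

Scanning the 51 overlapping bigram windows for "it window":
  position 2–3: it window
  position 6–7: it window
  position 14–15: it window
  position 22–23: it window
  position 24–25: it window
  position 29–30: it window
  position 31–32: it window
  position 48–49: it window

8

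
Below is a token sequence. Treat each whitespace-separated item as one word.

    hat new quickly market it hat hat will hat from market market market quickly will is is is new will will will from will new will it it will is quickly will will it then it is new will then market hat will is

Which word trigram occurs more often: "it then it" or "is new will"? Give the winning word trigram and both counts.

"is new will" (2 vs 1)

"it then it": 1 occurrence
"is new will": 2 occurrences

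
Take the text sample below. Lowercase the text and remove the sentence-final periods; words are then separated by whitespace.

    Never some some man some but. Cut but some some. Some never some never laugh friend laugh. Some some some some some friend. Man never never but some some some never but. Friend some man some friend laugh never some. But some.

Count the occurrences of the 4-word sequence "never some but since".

Scanning the 39 overlapping 4-gram windows for "never some but since":
  (none found)

0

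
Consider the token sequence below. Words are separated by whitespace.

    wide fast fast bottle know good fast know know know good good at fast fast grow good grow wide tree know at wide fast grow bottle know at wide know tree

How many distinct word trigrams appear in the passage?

28

31 tokens → 29 trigram windows in total.
Repeated trigrams (each contributes count−1 duplicates):
  know at wide: 2
1 duplicate windows → 29 − 1 = 28 distinct.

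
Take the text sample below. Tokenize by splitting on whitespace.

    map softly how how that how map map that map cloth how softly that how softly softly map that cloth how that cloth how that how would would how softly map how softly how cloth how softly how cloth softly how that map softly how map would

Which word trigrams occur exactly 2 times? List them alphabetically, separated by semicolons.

Trigram counts meeting the condition (exactly 2 times):
  cloth how softly: 2
  cloth how that: 2
  how softly how: 2
  how that how: 2
  map softly how: 2
  softly how cloth: 2
  that cloth how: 2

cloth how softly; cloth how that; how softly how; how that how; map softly how; softly how cloth; that cloth how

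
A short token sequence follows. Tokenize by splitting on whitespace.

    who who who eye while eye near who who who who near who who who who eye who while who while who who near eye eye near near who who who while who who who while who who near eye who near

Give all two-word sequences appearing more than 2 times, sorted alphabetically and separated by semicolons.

near who; while who; who near; who while; who who

Bigram counts meeting the condition (more than 2 times):
  near who: 3
  while who: 4
  who near: 4
  who while: 4
  who who: 14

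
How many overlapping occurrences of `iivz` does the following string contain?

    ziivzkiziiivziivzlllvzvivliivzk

Sliding a length-4 window over the 31 characters (28 positions):
  position 2–5: iivz
  position 10–13: iivz
  position 14–17: iivz
  position 27–30: iivz

4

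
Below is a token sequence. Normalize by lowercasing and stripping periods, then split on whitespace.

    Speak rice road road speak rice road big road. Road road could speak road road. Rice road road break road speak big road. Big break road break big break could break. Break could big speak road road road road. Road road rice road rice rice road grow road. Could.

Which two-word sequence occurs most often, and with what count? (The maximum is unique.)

"road road", 10 times

Bigram frequencies (highest first):
  road road: 10
  rice road: 5
  road rice: 3
  speak rice: 2
  road speak: 2
  road big: 2
  … (17 more, each ≤ 2)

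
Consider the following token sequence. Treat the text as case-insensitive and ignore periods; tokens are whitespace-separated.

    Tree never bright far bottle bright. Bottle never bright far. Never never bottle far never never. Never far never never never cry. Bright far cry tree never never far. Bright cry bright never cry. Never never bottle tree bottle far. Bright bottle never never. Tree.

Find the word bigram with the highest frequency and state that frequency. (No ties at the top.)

"never never", 8 times

Bigram frequencies (highest first):
  never never: 8
  bright far: 3
  far never: 3
  tree never: 2
  never bright: 2
  bright bottle: 2
  … (17 more, each ≤ 2)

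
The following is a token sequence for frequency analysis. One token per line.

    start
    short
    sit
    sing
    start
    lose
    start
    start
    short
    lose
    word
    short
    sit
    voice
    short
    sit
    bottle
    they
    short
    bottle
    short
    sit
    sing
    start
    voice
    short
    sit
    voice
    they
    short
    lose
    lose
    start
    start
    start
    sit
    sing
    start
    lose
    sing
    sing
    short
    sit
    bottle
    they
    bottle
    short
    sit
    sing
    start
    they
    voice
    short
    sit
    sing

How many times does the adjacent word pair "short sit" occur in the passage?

8

Scanning the 54 overlapping bigram windows for "short sit":
  position 2–3: short sit
  position 12–13: short sit
  position 15–16: short sit
  position 21–22: short sit
  position 26–27: short sit
  position 42–43: short sit
  position 47–48: short sit
  position 53–54: short sit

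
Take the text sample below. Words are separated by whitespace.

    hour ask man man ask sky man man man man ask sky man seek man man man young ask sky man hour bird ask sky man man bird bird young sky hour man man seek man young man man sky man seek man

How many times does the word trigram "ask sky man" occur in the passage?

4

Scanning the 41 overlapping trigram windows for "ask sky man":
  position 5–7: ask sky man
  position 11–13: ask sky man
  position 19–21: ask sky man
  position 24–26: ask sky man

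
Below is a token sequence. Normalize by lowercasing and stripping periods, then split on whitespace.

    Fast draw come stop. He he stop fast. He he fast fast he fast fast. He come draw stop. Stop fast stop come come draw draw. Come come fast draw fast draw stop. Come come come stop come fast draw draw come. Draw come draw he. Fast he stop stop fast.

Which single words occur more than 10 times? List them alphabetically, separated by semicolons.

come; fast

Unigram counts meeting the condition (more than 10 times):
  come: 12
  fast: 12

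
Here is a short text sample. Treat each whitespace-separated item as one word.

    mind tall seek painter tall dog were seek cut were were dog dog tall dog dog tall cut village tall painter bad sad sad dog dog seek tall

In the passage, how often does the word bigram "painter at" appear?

Scanning the 27 overlapping bigram windows for "painter at":
  (none found)

0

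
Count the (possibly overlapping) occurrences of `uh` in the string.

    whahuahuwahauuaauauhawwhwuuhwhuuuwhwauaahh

2

Sliding a length-2 window over the 42 characters (41 positions):
  position 19–20: uh
  position 27–28: uh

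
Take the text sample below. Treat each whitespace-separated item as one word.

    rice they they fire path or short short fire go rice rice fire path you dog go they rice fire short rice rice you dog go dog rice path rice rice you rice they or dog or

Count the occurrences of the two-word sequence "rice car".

0

Scanning the 36 overlapping bigram windows for "rice car":
  (none found)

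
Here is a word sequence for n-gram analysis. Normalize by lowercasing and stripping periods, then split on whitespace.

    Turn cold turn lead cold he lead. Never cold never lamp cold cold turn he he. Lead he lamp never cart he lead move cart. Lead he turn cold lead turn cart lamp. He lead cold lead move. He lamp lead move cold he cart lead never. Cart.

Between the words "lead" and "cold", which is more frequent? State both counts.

"lead": 10 occurrences
"cold": 8 occurrences

"lead" (10 vs 8)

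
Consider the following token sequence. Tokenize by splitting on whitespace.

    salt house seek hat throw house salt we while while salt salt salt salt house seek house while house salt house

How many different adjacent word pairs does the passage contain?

21 tokens → 20 bigram windows in total.
Repeated bigrams (each contributes count−1 duplicates):
  salt house: 3
  salt salt: 3
  house salt: 2
  house seek: 2
6 duplicate windows → 20 − 6 = 14 distinct.

14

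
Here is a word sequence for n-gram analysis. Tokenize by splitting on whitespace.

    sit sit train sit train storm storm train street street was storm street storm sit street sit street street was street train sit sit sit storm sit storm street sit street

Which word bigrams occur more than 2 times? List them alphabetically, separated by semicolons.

sit sit; sit street

Bigram counts meeting the condition (more than 2 times):
  sit sit: 3
  sit street: 3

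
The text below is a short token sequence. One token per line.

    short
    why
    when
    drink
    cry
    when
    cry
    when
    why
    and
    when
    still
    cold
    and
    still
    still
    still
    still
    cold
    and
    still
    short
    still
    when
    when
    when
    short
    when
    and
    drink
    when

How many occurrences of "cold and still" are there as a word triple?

2

Scanning the 29 overlapping trigram windows for "cold and still":
  position 13–15: cold and still
  position 19–21: cold and still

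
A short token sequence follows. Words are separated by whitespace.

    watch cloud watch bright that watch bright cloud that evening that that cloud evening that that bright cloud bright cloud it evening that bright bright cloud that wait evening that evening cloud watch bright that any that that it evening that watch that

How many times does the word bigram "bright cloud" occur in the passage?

4

Scanning the 42 overlapping bigram windows for "bright cloud":
  position 7–8: bright cloud
  position 17–18: bright cloud
  position 19–20: bright cloud
  position 25–26: bright cloud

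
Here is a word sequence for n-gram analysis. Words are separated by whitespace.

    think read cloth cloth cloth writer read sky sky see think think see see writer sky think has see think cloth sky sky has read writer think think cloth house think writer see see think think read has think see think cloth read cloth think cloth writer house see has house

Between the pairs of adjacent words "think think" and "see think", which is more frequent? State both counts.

"see think" (4 vs 3)

"think think": 3 occurrences
"see think": 4 occurrences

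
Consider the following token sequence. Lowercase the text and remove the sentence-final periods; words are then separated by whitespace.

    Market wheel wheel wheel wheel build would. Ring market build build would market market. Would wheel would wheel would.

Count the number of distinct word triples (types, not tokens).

19 tokens → 17 trigram windows in total.
Repeated trigrams (each contributes count−1 duplicates):
  wheel wheel wheel: 2
  would wheel would: 2
2 duplicate windows → 17 − 2 = 15 distinct.

15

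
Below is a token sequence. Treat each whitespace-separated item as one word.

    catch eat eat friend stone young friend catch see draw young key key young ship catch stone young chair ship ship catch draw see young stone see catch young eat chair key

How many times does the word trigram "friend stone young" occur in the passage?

1

Scanning the 30 overlapping trigram windows for "friend stone young":
  position 4–6: friend stone young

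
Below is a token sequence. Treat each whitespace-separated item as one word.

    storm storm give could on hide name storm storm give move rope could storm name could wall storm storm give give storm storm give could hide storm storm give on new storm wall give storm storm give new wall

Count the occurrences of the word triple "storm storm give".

Scanning the 37 overlapping trigram windows for "storm storm give":
  position 1–3: storm storm give
  position 8–10: storm storm give
  position 18–20: storm storm give
  position 22–24: storm storm give
  position 27–29: storm storm give
  position 35–37: storm storm give

6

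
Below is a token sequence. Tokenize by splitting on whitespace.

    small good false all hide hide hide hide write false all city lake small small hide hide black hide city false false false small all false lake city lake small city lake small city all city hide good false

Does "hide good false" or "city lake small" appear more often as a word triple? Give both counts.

"hide good false": 1 occurrence
"city lake small": 3 occurrences

"city lake small" (3 vs 1)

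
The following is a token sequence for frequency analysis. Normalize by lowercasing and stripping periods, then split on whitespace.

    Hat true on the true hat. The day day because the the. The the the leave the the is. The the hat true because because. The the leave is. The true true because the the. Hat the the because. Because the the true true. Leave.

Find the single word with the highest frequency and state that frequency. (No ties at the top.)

Unigram frequencies (highest first):
  the: 20
  true: 7
  because: 6
  hat: 4
  leave: 3
  day: 2
  … (2 more, each ≤ 2)

"the", 20 times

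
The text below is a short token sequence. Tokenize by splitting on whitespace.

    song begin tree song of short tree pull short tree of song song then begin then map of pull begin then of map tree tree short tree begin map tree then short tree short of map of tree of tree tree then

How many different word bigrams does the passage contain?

29

42 tokens → 41 bigram windows in total.
Repeated bigrams (each contributes count−1 duplicates):
  short tree: 4
  begin then: 2
  map of: 2
  map tree: 2
  of map: 2
  of tree: 2
  tree of: 2
  tree short: 2
  … (2 more repeated)
12 duplicate windows → 41 − 12 = 29 distinct.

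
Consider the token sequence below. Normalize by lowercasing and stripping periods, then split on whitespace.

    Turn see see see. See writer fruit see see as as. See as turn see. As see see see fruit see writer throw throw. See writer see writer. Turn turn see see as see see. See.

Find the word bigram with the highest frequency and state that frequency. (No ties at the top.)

"see see", 9 times

Bigram frequencies (highest first):
  see see: 9
  see writer: 4
  see as: 4
  turn see: 3
  as see: 3
  fruit see: 2
  … (10 more, each ≤ 1)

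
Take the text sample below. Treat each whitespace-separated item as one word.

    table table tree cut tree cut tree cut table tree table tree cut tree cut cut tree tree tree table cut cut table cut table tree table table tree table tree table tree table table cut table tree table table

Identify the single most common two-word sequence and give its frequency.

"table tree", 8 times

Bigram frequencies (highest first):
  table tree: 8
  tree table: 7
  tree cut: 5
  table table: 4
  cut tree: 4
  cut table: 4
  … (3 more, each ≤ 3)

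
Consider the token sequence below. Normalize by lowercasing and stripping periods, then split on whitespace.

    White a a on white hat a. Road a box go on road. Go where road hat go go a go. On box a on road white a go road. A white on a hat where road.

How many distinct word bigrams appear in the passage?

29

37 tokens → 36 bigram windows in total.
Repeated bigrams (each contributes count−1 duplicates):
  a go: 2
  a on: 2
  go on: 2
  on road: 2
  road a: 2
  where road: 2
  white a: 2
7 duplicate windows → 36 − 7 = 29 distinct.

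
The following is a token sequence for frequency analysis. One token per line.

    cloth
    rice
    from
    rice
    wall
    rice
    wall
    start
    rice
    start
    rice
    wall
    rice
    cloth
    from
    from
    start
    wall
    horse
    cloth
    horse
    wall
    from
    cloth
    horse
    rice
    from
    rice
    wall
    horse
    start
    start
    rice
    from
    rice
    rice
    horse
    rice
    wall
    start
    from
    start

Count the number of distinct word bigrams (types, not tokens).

25

42 tokens → 41 bigram windows in total.
Repeated bigrams (each contributes count−1 duplicates):
  rice wall: 5
  from rice: 3
  rice from: 3
  start rice: 3
  cloth horse: 2
  from start: 2
  horse rice: 2
  wall horse: 2
  … (2 more repeated)
16 duplicate windows → 41 − 16 = 25 distinct.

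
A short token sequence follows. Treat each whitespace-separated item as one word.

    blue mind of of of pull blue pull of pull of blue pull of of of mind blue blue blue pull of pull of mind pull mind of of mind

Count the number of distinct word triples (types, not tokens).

30 tokens → 28 trigram windows in total.
Repeated trigrams (each contributes count−1 duplicates):
  blue pull of: 3
  mind of of: 2
  of of mind: 2
  of of of: 2
  of pull of: 2
  pull of pull: 2
7 duplicate windows → 28 − 7 = 21 distinct.

21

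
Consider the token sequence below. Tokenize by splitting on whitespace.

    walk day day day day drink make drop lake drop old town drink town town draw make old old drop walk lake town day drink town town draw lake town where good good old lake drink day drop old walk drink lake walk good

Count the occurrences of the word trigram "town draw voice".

0

Scanning the 42 overlapping trigram windows for "town draw voice":
  (none found)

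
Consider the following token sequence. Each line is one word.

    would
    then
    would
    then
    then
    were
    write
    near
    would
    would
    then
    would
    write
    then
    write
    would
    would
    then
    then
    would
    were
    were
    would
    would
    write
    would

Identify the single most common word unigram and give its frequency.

"would", 11 times

Unigram frequencies (highest first):
  would: 11
  then: 7
  write: 4
  were: 3
  near: 1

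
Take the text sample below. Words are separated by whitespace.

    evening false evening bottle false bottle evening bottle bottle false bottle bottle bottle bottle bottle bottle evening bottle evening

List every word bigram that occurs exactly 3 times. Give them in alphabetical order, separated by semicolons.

bottle evening; evening bottle

Bigram counts meeting the condition (exactly 3 times):
  bottle evening: 3
  evening bottle: 3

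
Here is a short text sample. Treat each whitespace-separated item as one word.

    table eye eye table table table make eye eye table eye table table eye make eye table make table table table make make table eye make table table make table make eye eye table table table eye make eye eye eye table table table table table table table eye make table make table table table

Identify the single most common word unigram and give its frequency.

"table", 29 times

Unigram frequencies (highest first):
  table: 29
  eye: 15
  make: 11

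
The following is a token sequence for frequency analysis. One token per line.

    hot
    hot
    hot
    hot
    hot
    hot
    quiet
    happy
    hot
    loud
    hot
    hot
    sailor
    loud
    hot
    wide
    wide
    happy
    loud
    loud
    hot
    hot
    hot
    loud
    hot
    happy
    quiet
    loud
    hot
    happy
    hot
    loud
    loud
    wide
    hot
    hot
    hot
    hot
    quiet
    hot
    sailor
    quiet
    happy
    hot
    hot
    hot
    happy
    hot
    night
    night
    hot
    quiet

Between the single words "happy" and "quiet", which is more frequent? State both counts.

"happy": 6 occurrences
"quiet": 5 occurrences

"happy" (6 vs 5)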